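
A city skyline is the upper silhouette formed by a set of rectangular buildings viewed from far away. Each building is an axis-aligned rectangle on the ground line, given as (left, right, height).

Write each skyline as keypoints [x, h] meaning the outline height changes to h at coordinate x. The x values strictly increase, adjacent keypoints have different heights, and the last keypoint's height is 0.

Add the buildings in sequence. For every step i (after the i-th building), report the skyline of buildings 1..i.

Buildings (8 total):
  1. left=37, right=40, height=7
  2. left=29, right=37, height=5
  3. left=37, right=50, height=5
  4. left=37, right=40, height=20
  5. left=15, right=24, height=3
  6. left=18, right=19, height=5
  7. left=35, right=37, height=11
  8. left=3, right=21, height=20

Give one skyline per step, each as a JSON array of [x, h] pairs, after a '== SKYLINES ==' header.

== SKYLINES ==
[[37,7],[40,0]]
[[29,5],[37,7],[40,0]]
[[29,5],[37,7],[40,5],[50,0]]
[[29,5],[37,20],[40,5],[50,0]]
[[15,3],[24,0],[29,5],[37,20],[40,5],[50,0]]
[[15,3],[18,5],[19,3],[24,0],[29,5],[37,20],[40,5],[50,0]]
[[15,3],[18,5],[19,3],[24,0],[29,5],[35,11],[37,20],[40,5],[50,0]]
[[3,20],[21,3],[24,0],[29,5],[35,11],[37,20],[40,5],[50,0]]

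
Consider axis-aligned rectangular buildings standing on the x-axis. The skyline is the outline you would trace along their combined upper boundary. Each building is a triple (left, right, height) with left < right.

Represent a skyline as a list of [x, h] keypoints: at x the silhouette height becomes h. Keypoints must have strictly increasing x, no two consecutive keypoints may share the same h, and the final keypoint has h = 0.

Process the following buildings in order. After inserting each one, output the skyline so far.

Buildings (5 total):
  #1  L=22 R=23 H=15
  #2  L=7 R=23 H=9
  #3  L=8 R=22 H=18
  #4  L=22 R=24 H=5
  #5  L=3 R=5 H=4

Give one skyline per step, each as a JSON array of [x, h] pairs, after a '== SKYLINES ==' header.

== SKYLINES ==
[[22,15],[23,0]]
[[7,9],[22,15],[23,0]]
[[7,9],[8,18],[22,15],[23,0]]
[[7,9],[8,18],[22,15],[23,5],[24,0]]
[[3,4],[5,0],[7,9],[8,18],[22,15],[23,5],[24,0]]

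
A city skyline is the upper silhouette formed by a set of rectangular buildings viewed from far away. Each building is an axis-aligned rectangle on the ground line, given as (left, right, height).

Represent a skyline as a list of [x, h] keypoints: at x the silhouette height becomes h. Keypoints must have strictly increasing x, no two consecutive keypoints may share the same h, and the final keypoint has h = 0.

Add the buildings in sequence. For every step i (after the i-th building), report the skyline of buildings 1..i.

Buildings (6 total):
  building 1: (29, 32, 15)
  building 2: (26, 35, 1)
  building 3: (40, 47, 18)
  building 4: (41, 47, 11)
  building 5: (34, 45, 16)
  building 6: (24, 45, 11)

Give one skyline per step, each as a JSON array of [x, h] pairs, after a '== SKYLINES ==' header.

== SKYLINES ==
[[29,15],[32,0]]
[[26,1],[29,15],[32,1],[35,0]]
[[26,1],[29,15],[32,1],[35,0],[40,18],[47,0]]
[[26,1],[29,15],[32,1],[35,0],[40,18],[47,0]]
[[26,1],[29,15],[32,1],[34,16],[40,18],[47,0]]
[[24,11],[29,15],[32,11],[34,16],[40,18],[47,0]]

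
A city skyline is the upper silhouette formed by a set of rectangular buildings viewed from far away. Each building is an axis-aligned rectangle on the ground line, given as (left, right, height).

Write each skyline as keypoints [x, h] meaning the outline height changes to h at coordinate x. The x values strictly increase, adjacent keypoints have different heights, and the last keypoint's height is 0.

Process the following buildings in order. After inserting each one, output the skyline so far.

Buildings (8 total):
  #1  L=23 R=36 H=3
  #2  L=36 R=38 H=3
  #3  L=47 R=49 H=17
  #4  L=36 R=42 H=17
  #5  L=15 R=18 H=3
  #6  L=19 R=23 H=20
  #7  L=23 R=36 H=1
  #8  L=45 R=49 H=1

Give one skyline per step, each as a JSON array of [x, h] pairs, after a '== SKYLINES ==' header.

== SKYLINES ==
[[23,3],[36,0]]
[[23,3],[38,0]]
[[23,3],[38,0],[47,17],[49,0]]
[[23,3],[36,17],[42,0],[47,17],[49,0]]
[[15,3],[18,0],[23,3],[36,17],[42,0],[47,17],[49,0]]
[[15,3],[18,0],[19,20],[23,3],[36,17],[42,0],[47,17],[49,0]]
[[15,3],[18,0],[19,20],[23,3],[36,17],[42,0],[47,17],[49,0]]
[[15,3],[18,0],[19,20],[23,3],[36,17],[42,0],[45,1],[47,17],[49,0]]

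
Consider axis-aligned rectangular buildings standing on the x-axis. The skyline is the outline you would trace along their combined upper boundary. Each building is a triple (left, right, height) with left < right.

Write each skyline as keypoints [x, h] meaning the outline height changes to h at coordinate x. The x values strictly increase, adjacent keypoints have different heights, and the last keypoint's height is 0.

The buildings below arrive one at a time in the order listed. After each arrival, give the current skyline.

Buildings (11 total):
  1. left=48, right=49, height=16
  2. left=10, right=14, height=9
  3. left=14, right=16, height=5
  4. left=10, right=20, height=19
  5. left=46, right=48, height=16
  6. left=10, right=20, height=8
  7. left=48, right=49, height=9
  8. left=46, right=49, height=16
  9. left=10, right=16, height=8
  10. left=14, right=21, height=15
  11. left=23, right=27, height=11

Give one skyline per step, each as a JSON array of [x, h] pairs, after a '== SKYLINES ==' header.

== SKYLINES ==
[[48,16],[49,0]]
[[10,9],[14,0],[48,16],[49,0]]
[[10,9],[14,5],[16,0],[48,16],[49,0]]
[[10,19],[20,0],[48,16],[49,0]]
[[10,19],[20,0],[46,16],[49,0]]
[[10,19],[20,0],[46,16],[49,0]]
[[10,19],[20,0],[46,16],[49,0]]
[[10,19],[20,0],[46,16],[49,0]]
[[10,19],[20,0],[46,16],[49,0]]
[[10,19],[20,15],[21,0],[46,16],[49,0]]
[[10,19],[20,15],[21,0],[23,11],[27,0],[46,16],[49,0]]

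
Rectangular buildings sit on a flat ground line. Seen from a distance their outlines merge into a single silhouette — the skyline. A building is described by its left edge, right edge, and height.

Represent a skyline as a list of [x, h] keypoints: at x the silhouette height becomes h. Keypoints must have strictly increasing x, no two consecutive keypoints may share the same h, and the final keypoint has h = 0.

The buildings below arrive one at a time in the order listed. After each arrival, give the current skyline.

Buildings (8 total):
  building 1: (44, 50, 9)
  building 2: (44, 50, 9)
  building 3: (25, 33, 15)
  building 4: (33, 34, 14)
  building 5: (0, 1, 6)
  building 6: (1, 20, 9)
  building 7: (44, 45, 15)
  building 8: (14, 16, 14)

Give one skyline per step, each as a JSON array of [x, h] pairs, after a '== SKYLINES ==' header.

== SKYLINES ==
[[44,9],[50,0]]
[[44,9],[50,0]]
[[25,15],[33,0],[44,9],[50,0]]
[[25,15],[33,14],[34,0],[44,9],[50,0]]
[[0,6],[1,0],[25,15],[33,14],[34,0],[44,9],[50,0]]
[[0,6],[1,9],[20,0],[25,15],[33,14],[34,0],[44,9],[50,0]]
[[0,6],[1,9],[20,0],[25,15],[33,14],[34,0],[44,15],[45,9],[50,0]]
[[0,6],[1,9],[14,14],[16,9],[20,0],[25,15],[33,14],[34,0],[44,15],[45,9],[50,0]]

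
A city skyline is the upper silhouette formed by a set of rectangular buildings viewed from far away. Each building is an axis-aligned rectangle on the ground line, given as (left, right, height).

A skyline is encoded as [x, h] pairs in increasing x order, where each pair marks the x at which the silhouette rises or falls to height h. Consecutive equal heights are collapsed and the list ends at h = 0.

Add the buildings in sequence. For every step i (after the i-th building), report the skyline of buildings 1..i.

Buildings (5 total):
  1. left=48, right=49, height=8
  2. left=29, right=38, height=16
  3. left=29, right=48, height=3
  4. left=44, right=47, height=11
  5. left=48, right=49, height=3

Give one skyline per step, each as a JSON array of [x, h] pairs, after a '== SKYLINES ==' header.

== SKYLINES ==
[[48,8],[49,0]]
[[29,16],[38,0],[48,8],[49,0]]
[[29,16],[38,3],[48,8],[49,0]]
[[29,16],[38,3],[44,11],[47,3],[48,8],[49,0]]
[[29,16],[38,3],[44,11],[47,3],[48,8],[49,0]]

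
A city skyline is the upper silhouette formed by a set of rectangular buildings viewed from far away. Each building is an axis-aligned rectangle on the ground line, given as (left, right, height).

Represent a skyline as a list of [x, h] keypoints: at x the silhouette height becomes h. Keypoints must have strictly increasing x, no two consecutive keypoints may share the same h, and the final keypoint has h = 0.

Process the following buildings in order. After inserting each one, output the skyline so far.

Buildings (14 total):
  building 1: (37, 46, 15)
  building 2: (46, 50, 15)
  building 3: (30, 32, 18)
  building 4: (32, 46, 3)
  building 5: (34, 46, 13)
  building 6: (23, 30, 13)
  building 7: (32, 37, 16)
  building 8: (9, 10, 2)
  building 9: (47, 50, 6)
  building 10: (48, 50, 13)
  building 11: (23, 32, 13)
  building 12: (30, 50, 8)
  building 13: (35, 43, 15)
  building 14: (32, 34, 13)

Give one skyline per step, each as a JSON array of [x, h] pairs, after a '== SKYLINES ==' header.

== SKYLINES ==
[[37,15],[46,0]]
[[37,15],[50,0]]
[[30,18],[32,0],[37,15],[50,0]]
[[30,18],[32,3],[37,15],[50,0]]
[[30,18],[32,3],[34,13],[37,15],[50,0]]
[[23,13],[30,18],[32,3],[34,13],[37,15],[50,0]]
[[23,13],[30,18],[32,16],[37,15],[50,0]]
[[9,2],[10,0],[23,13],[30,18],[32,16],[37,15],[50,0]]
[[9,2],[10,0],[23,13],[30,18],[32,16],[37,15],[50,0]]
[[9,2],[10,0],[23,13],[30,18],[32,16],[37,15],[50,0]]
[[9,2],[10,0],[23,13],[30,18],[32,16],[37,15],[50,0]]
[[9,2],[10,0],[23,13],[30,18],[32,16],[37,15],[50,0]]
[[9,2],[10,0],[23,13],[30,18],[32,16],[37,15],[50,0]]
[[9,2],[10,0],[23,13],[30,18],[32,16],[37,15],[50,0]]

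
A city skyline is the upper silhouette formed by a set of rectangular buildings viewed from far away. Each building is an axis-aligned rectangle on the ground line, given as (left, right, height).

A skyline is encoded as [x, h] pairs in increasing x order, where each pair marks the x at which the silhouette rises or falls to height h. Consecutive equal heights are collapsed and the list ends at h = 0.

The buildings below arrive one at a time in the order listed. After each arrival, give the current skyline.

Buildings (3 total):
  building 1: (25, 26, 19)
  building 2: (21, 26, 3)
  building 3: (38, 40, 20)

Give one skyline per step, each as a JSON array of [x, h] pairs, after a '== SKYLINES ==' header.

== SKYLINES ==
[[25,19],[26,0]]
[[21,3],[25,19],[26,0]]
[[21,3],[25,19],[26,0],[38,20],[40,0]]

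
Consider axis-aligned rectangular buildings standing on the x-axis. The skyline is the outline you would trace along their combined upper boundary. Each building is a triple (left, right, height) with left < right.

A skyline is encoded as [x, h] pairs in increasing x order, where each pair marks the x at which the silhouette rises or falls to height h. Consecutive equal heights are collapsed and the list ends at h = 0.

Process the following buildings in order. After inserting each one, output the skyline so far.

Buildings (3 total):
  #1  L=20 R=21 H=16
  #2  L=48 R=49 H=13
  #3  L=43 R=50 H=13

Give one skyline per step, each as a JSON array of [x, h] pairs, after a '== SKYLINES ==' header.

== SKYLINES ==
[[20,16],[21,0]]
[[20,16],[21,0],[48,13],[49,0]]
[[20,16],[21,0],[43,13],[50,0]]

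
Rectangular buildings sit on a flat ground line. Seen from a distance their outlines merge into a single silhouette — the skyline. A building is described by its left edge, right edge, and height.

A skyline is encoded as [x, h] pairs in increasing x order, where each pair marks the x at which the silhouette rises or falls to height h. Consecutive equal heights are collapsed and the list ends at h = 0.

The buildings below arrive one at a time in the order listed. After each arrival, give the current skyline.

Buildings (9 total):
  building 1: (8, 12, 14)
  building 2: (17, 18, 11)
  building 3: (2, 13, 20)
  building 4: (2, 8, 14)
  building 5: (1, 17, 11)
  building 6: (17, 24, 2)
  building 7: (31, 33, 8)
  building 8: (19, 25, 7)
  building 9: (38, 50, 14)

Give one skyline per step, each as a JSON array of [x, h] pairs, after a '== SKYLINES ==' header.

== SKYLINES ==
[[8,14],[12,0]]
[[8,14],[12,0],[17,11],[18,0]]
[[2,20],[13,0],[17,11],[18,0]]
[[2,20],[13,0],[17,11],[18,0]]
[[1,11],[2,20],[13,11],[18,0]]
[[1,11],[2,20],[13,11],[18,2],[24,0]]
[[1,11],[2,20],[13,11],[18,2],[24,0],[31,8],[33,0]]
[[1,11],[2,20],[13,11],[18,2],[19,7],[25,0],[31,8],[33,0]]
[[1,11],[2,20],[13,11],[18,2],[19,7],[25,0],[31,8],[33,0],[38,14],[50,0]]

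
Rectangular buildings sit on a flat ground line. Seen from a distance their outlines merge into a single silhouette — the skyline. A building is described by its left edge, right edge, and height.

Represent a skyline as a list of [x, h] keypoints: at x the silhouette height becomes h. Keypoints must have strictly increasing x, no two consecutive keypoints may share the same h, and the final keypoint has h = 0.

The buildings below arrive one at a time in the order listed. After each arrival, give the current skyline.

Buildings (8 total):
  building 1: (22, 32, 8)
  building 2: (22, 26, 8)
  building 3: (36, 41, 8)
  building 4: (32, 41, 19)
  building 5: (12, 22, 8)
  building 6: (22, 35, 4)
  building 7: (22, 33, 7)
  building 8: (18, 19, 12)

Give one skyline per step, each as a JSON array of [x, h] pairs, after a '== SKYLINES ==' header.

== SKYLINES ==
[[22,8],[32,0]]
[[22,8],[32,0]]
[[22,8],[32,0],[36,8],[41,0]]
[[22,8],[32,19],[41,0]]
[[12,8],[32,19],[41,0]]
[[12,8],[32,19],[41,0]]
[[12,8],[32,19],[41,0]]
[[12,8],[18,12],[19,8],[32,19],[41,0]]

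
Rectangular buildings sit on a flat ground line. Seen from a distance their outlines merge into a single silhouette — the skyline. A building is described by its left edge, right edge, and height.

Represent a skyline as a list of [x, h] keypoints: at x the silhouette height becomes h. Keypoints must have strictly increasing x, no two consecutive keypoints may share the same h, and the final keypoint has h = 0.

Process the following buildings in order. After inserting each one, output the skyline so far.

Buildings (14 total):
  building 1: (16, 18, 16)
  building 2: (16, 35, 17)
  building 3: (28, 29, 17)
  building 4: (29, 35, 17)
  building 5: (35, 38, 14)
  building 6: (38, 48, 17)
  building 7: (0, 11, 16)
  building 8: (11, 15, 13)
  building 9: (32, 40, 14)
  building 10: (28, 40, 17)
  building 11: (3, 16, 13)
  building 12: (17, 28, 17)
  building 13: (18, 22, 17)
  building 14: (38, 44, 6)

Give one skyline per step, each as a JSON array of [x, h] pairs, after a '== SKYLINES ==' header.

== SKYLINES ==
[[16,16],[18,0]]
[[16,17],[35,0]]
[[16,17],[35,0]]
[[16,17],[35,0]]
[[16,17],[35,14],[38,0]]
[[16,17],[35,14],[38,17],[48,0]]
[[0,16],[11,0],[16,17],[35,14],[38,17],[48,0]]
[[0,16],[11,13],[15,0],[16,17],[35,14],[38,17],[48,0]]
[[0,16],[11,13],[15,0],[16,17],[35,14],[38,17],[48,0]]
[[0,16],[11,13],[15,0],[16,17],[48,0]]
[[0,16],[11,13],[16,17],[48,0]]
[[0,16],[11,13],[16,17],[48,0]]
[[0,16],[11,13],[16,17],[48,0]]
[[0,16],[11,13],[16,17],[48,0]]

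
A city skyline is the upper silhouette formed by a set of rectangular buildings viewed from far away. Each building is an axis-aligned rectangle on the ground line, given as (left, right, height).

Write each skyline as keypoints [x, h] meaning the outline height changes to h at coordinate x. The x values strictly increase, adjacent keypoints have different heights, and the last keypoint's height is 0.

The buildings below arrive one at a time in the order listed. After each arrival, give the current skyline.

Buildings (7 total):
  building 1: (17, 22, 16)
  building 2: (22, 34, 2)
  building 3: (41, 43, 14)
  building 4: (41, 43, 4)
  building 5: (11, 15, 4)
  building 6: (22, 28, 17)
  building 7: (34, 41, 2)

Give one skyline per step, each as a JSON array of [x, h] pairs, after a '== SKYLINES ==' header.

== SKYLINES ==
[[17,16],[22,0]]
[[17,16],[22,2],[34,0]]
[[17,16],[22,2],[34,0],[41,14],[43,0]]
[[17,16],[22,2],[34,0],[41,14],[43,0]]
[[11,4],[15,0],[17,16],[22,2],[34,0],[41,14],[43,0]]
[[11,4],[15,0],[17,16],[22,17],[28,2],[34,0],[41,14],[43,0]]
[[11,4],[15,0],[17,16],[22,17],[28,2],[41,14],[43,0]]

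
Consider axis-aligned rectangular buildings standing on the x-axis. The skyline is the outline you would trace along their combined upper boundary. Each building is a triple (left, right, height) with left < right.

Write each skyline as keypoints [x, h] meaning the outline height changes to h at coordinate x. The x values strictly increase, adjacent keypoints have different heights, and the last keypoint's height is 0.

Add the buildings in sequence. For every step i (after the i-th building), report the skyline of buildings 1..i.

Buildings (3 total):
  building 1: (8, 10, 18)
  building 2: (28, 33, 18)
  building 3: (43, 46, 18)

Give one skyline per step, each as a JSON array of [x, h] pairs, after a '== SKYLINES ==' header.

== SKYLINES ==
[[8,18],[10,0]]
[[8,18],[10,0],[28,18],[33,0]]
[[8,18],[10,0],[28,18],[33,0],[43,18],[46,0]]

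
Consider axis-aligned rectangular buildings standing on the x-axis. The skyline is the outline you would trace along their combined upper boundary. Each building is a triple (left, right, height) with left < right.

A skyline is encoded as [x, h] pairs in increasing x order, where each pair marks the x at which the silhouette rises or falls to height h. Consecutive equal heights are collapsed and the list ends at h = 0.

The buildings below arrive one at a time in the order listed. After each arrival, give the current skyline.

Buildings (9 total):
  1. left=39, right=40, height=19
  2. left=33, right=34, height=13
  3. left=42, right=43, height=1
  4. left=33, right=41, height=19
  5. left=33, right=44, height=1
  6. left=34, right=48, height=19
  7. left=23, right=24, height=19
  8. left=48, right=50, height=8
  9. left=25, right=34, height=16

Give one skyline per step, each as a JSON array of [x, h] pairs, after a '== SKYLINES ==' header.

== SKYLINES ==
[[39,19],[40,0]]
[[33,13],[34,0],[39,19],[40,0]]
[[33,13],[34,0],[39,19],[40,0],[42,1],[43,0]]
[[33,19],[41,0],[42,1],[43,0]]
[[33,19],[41,1],[44,0]]
[[33,19],[48,0]]
[[23,19],[24,0],[33,19],[48,0]]
[[23,19],[24,0],[33,19],[48,8],[50,0]]
[[23,19],[24,0],[25,16],[33,19],[48,8],[50,0]]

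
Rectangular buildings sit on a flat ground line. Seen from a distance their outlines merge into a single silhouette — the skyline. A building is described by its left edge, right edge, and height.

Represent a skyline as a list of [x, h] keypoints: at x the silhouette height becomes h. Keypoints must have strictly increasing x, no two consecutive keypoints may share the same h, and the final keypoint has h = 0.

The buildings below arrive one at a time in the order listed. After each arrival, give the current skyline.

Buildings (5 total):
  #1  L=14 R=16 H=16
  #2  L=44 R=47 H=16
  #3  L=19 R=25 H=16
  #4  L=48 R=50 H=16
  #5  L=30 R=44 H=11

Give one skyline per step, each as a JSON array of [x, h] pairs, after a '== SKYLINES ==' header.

== SKYLINES ==
[[14,16],[16,0]]
[[14,16],[16,0],[44,16],[47,0]]
[[14,16],[16,0],[19,16],[25,0],[44,16],[47,0]]
[[14,16],[16,0],[19,16],[25,0],[44,16],[47,0],[48,16],[50,0]]
[[14,16],[16,0],[19,16],[25,0],[30,11],[44,16],[47,0],[48,16],[50,0]]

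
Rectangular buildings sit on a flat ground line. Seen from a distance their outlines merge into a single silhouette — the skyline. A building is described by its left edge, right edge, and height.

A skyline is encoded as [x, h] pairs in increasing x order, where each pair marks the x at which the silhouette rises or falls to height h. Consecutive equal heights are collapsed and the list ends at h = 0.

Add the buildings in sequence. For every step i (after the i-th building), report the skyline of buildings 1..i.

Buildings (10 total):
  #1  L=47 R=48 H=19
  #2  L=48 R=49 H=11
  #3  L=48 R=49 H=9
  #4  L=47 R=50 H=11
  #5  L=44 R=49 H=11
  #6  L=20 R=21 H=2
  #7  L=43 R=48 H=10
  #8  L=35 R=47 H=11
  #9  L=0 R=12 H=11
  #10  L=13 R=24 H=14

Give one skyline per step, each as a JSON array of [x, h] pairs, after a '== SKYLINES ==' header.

== SKYLINES ==
[[47,19],[48,0]]
[[47,19],[48,11],[49,0]]
[[47,19],[48,11],[49,0]]
[[47,19],[48,11],[50,0]]
[[44,11],[47,19],[48,11],[50,0]]
[[20,2],[21,0],[44,11],[47,19],[48,11],[50,0]]
[[20,2],[21,0],[43,10],[44,11],[47,19],[48,11],[50,0]]
[[20,2],[21,0],[35,11],[47,19],[48,11],[50,0]]
[[0,11],[12,0],[20,2],[21,0],[35,11],[47,19],[48,11],[50,0]]
[[0,11],[12,0],[13,14],[24,0],[35,11],[47,19],[48,11],[50,0]]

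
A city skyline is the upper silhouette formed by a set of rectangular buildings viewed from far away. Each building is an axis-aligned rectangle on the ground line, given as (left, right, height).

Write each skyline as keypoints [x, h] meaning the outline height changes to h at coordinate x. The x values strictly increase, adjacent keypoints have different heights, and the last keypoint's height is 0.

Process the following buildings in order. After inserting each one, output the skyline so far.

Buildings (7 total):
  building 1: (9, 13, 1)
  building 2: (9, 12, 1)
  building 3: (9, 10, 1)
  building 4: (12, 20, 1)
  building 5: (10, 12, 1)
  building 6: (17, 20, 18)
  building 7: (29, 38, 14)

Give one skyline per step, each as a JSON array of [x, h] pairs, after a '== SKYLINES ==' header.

== SKYLINES ==
[[9,1],[13,0]]
[[9,1],[13,0]]
[[9,1],[13,0]]
[[9,1],[20,0]]
[[9,1],[20,0]]
[[9,1],[17,18],[20,0]]
[[9,1],[17,18],[20,0],[29,14],[38,0]]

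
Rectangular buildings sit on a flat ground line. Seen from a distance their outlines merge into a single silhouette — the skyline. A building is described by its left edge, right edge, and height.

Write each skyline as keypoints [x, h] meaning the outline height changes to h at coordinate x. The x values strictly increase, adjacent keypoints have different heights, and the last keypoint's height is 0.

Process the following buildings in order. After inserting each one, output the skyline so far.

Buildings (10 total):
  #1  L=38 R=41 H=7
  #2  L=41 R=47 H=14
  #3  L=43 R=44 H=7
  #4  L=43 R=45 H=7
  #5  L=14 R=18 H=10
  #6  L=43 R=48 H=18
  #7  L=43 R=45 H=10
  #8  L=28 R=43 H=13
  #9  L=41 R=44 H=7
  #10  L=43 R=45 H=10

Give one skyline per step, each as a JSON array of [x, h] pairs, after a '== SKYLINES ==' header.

== SKYLINES ==
[[38,7],[41,0]]
[[38,7],[41,14],[47,0]]
[[38,7],[41,14],[47,0]]
[[38,7],[41,14],[47,0]]
[[14,10],[18,0],[38,7],[41,14],[47,0]]
[[14,10],[18,0],[38,7],[41,14],[43,18],[48,0]]
[[14,10],[18,0],[38,7],[41,14],[43,18],[48,0]]
[[14,10],[18,0],[28,13],[41,14],[43,18],[48,0]]
[[14,10],[18,0],[28,13],[41,14],[43,18],[48,0]]
[[14,10],[18,0],[28,13],[41,14],[43,18],[48,0]]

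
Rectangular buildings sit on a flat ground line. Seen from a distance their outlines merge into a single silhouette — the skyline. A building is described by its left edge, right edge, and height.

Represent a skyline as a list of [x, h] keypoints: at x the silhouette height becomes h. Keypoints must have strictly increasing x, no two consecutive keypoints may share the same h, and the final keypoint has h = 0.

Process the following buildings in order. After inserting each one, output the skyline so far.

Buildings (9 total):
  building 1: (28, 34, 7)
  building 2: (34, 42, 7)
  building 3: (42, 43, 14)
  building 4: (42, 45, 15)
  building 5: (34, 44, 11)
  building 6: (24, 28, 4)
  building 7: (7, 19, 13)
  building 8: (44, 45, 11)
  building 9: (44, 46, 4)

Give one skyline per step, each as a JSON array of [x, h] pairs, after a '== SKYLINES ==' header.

== SKYLINES ==
[[28,7],[34,0]]
[[28,7],[42,0]]
[[28,7],[42,14],[43,0]]
[[28,7],[42,15],[45,0]]
[[28,7],[34,11],[42,15],[45,0]]
[[24,4],[28,7],[34,11],[42,15],[45,0]]
[[7,13],[19,0],[24,4],[28,7],[34,11],[42,15],[45,0]]
[[7,13],[19,0],[24,4],[28,7],[34,11],[42,15],[45,0]]
[[7,13],[19,0],[24,4],[28,7],[34,11],[42,15],[45,4],[46,0]]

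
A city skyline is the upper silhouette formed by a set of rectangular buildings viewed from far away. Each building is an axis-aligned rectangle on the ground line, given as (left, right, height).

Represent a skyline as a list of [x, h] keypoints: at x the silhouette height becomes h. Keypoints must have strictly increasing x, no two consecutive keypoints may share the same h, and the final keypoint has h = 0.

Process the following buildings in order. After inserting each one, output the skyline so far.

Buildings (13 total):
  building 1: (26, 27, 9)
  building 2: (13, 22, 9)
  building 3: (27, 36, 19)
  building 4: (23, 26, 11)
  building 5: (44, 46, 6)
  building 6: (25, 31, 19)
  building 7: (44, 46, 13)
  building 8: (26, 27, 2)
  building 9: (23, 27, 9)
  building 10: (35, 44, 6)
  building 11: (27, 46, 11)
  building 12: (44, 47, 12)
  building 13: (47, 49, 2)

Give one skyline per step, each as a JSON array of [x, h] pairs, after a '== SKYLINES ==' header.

== SKYLINES ==
[[26,9],[27,0]]
[[13,9],[22,0],[26,9],[27,0]]
[[13,9],[22,0],[26,9],[27,19],[36,0]]
[[13,9],[22,0],[23,11],[26,9],[27,19],[36,0]]
[[13,9],[22,0],[23,11],[26,9],[27,19],[36,0],[44,6],[46,0]]
[[13,9],[22,0],[23,11],[25,19],[36,0],[44,6],[46,0]]
[[13,9],[22,0],[23,11],[25,19],[36,0],[44,13],[46,0]]
[[13,9],[22,0],[23,11],[25,19],[36,0],[44,13],[46,0]]
[[13,9],[22,0],[23,11],[25,19],[36,0],[44,13],[46,0]]
[[13,9],[22,0],[23,11],[25,19],[36,6],[44,13],[46,0]]
[[13,9],[22,0],[23,11],[25,19],[36,11],[44,13],[46,0]]
[[13,9],[22,0],[23,11],[25,19],[36,11],[44,13],[46,12],[47,0]]
[[13,9],[22,0],[23,11],[25,19],[36,11],[44,13],[46,12],[47,2],[49,0]]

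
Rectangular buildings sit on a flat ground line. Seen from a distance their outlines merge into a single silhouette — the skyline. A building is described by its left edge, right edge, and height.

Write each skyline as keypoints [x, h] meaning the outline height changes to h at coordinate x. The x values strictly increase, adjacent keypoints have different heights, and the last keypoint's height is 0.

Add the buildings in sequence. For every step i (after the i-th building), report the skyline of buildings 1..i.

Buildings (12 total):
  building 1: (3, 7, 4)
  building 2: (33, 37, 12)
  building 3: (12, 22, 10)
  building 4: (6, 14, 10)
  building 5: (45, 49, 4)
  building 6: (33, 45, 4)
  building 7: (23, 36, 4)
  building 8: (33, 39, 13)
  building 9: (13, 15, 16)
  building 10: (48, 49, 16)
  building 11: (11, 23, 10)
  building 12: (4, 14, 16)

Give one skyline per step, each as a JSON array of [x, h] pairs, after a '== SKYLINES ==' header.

== SKYLINES ==
[[3,4],[7,0]]
[[3,4],[7,0],[33,12],[37,0]]
[[3,4],[7,0],[12,10],[22,0],[33,12],[37,0]]
[[3,4],[6,10],[22,0],[33,12],[37,0]]
[[3,4],[6,10],[22,0],[33,12],[37,0],[45,4],[49,0]]
[[3,4],[6,10],[22,0],[33,12],[37,4],[49,0]]
[[3,4],[6,10],[22,0],[23,4],[33,12],[37,4],[49,0]]
[[3,4],[6,10],[22,0],[23,4],[33,13],[39,4],[49,0]]
[[3,4],[6,10],[13,16],[15,10],[22,0],[23,4],[33,13],[39,4],[49,0]]
[[3,4],[6,10],[13,16],[15,10],[22,0],[23,4],[33,13],[39,4],[48,16],[49,0]]
[[3,4],[6,10],[13,16],[15,10],[23,4],[33,13],[39,4],[48,16],[49,0]]
[[3,4],[4,16],[15,10],[23,4],[33,13],[39,4],[48,16],[49,0]]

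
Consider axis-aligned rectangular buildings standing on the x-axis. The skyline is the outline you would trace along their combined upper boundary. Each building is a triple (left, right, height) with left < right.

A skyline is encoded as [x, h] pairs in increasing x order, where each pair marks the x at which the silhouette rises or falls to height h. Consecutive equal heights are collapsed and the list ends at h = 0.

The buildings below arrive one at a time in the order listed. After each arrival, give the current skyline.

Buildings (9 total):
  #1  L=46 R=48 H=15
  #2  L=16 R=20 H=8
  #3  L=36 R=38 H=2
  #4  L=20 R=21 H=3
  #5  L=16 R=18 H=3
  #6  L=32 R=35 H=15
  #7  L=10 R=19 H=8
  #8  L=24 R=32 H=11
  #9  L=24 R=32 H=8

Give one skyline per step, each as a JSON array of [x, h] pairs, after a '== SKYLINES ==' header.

== SKYLINES ==
[[46,15],[48,0]]
[[16,8],[20,0],[46,15],[48,0]]
[[16,8],[20,0],[36,2],[38,0],[46,15],[48,0]]
[[16,8],[20,3],[21,0],[36,2],[38,0],[46,15],[48,0]]
[[16,8],[20,3],[21,0],[36,2],[38,0],[46,15],[48,0]]
[[16,8],[20,3],[21,0],[32,15],[35,0],[36,2],[38,0],[46,15],[48,0]]
[[10,8],[20,3],[21,0],[32,15],[35,0],[36,2],[38,0],[46,15],[48,0]]
[[10,8],[20,3],[21,0],[24,11],[32,15],[35,0],[36,2],[38,0],[46,15],[48,0]]
[[10,8],[20,3],[21,0],[24,11],[32,15],[35,0],[36,2],[38,0],[46,15],[48,0]]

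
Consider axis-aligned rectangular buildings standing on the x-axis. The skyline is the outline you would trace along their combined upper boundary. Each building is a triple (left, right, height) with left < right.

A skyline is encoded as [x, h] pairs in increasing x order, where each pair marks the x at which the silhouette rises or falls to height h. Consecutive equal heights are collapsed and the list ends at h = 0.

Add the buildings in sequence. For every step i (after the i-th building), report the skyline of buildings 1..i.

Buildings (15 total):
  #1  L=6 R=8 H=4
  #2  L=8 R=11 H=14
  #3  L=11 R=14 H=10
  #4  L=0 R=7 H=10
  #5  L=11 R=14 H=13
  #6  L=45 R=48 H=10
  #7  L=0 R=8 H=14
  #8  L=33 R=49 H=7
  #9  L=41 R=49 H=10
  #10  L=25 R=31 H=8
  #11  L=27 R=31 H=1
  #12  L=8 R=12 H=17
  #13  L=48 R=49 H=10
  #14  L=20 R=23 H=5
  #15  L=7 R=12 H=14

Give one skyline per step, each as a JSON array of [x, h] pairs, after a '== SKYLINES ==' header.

== SKYLINES ==
[[6,4],[8,0]]
[[6,4],[8,14],[11,0]]
[[6,4],[8,14],[11,10],[14,0]]
[[0,10],[7,4],[8,14],[11,10],[14,0]]
[[0,10],[7,4],[8,14],[11,13],[14,0]]
[[0,10],[7,4],[8,14],[11,13],[14,0],[45,10],[48,0]]
[[0,14],[11,13],[14,0],[45,10],[48,0]]
[[0,14],[11,13],[14,0],[33,7],[45,10],[48,7],[49,0]]
[[0,14],[11,13],[14,0],[33,7],[41,10],[49,0]]
[[0,14],[11,13],[14,0],[25,8],[31,0],[33,7],[41,10],[49,0]]
[[0,14],[11,13],[14,0],[25,8],[31,0],[33,7],[41,10],[49,0]]
[[0,14],[8,17],[12,13],[14,0],[25,8],[31,0],[33,7],[41,10],[49,0]]
[[0,14],[8,17],[12,13],[14,0],[25,8],[31,0],[33,7],[41,10],[49,0]]
[[0,14],[8,17],[12,13],[14,0],[20,5],[23,0],[25,8],[31,0],[33,7],[41,10],[49,0]]
[[0,14],[8,17],[12,13],[14,0],[20,5],[23,0],[25,8],[31,0],[33,7],[41,10],[49,0]]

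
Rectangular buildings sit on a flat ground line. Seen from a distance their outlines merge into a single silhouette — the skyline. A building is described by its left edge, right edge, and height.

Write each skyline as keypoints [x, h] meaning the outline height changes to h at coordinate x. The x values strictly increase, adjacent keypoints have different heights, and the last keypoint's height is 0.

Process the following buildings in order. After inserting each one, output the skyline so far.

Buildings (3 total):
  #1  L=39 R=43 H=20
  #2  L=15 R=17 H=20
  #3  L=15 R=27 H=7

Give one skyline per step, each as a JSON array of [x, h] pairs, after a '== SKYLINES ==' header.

== SKYLINES ==
[[39,20],[43,0]]
[[15,20],[17,0],[39,20],[43,0]]
[[15,20],[17,7],[27,0],[39,20],[43,0]]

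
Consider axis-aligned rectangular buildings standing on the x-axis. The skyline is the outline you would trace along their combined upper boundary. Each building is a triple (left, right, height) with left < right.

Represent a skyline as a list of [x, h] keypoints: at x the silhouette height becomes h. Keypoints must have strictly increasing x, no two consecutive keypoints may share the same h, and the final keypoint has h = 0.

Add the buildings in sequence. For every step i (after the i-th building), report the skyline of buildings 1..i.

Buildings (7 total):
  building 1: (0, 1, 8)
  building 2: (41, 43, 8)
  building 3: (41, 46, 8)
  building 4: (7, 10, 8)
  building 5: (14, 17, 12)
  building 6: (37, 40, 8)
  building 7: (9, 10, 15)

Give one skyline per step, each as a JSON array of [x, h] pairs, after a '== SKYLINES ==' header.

== SKYLINES ==
[[0,8],[1,0]]
[[0,8],[1,0],[41,8],[43,0]]
[[0,8],[1,0],[41,8],[46,0]]
[[0,8],[1,0],[7,8],[10,0],[41,8],[46,0]]
[[0,8],[1,0],[7,8],[10,0],[14,12],[17,0],[41,8],[46,0]]
[[0,8],[1,0],[7,8],[10,0],[14,12],[17,0],[37,8],[40,0],[41,8],[46,0]]
[[0,8],[1,0],[7,8],[9,15],[10,0],[14,12],[17,0],[37,8],[40,0],[41,8],[46,0]]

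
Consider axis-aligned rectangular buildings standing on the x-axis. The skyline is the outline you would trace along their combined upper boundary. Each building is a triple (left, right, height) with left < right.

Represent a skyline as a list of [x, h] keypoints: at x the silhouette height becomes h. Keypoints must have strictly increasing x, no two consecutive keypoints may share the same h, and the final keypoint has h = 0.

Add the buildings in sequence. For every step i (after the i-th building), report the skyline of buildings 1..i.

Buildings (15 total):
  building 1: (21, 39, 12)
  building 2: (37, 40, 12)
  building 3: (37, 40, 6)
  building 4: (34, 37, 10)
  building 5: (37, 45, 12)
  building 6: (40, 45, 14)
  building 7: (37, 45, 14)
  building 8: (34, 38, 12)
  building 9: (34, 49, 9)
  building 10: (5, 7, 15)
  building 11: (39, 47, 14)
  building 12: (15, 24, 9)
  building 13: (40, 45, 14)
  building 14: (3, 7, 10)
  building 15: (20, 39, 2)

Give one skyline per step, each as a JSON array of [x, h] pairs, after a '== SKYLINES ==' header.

== SKYLINES ==
[[21,12],[39,0]]
[[21,12],[40,0]]
[[21,12],[40,0]]
[[21,12],[40,0]]
[[21,12],[45,0]]
[[21,12],[40,14],[45,0]]
[[21,12],[37,14],[45,0]]
[[21,12],[37,14],[45,0]]
[[21,12],[37,14],[45,9],[49,0]]
[[5,15],[7,0],[21,12],[37,14],[45,9],[49,0]]
[[5,15],[7,0],[21,12],[37,14],[47,9],[49,0]]
[[5,15],[7,0],[15,9],[21,12],[37,14],[47,9],[49,0]]
[[5,15],[7,0],[15,9],[21,12],[37,14],[47,9],[49,0]]
[[3,10],[5,15],[7,0],[15,9],[21,12],[37,14],[47,9],[49,0]]
[[3,10],[5,15],[7,0],[15,9],[21,12],[37,14],[47,9],[49,0]]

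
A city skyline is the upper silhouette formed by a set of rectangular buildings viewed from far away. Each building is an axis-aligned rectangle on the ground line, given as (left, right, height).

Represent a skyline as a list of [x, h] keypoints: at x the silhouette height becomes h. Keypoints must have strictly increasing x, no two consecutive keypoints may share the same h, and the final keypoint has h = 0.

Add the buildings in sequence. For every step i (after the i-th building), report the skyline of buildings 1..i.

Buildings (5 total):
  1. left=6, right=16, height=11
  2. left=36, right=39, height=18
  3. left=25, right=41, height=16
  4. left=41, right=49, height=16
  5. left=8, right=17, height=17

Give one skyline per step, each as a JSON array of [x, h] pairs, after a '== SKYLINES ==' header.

== SKYLINES ==
[[6,11],[16,0]]
[[6,11],[16,0],[36,18],[39,0]]
[[6,11],[16,0],[25,16],[36,18],[39,16],[41,0]]
[[6,11],[16,0],[25,16],[36,18],[39,16],[49,0]]
[[6,11],[8,17],[17,0],[25,16],[36,18],[39,16],[49,0]]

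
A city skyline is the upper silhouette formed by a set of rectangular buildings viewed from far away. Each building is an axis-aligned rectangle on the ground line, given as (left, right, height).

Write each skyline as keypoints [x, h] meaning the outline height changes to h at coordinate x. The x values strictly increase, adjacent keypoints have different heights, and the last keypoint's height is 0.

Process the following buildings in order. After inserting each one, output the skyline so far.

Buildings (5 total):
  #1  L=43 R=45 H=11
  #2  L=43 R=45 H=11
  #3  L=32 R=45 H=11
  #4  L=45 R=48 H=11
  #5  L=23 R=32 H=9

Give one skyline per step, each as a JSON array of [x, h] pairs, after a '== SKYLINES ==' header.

== SKYLINES ==
[[43,11],[45,0]]
[[43,11],[45,0]]
[[32,11],[45,0]]
[[32,11],[48,0]]
[[23,9],[32,11],[48,0]]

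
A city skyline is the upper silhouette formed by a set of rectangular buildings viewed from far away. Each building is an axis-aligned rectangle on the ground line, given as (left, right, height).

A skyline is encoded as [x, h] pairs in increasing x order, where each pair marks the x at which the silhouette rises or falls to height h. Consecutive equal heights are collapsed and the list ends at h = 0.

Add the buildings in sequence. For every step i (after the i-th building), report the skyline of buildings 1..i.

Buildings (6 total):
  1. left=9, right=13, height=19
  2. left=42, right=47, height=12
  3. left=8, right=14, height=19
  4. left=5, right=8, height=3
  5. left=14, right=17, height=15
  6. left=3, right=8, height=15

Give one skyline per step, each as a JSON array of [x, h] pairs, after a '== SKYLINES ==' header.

== SKYLINES ==
[[9,19],[13,0]]
[[9,19],[13,0],[42,12],[47,0]]
[[8,19],[14,0],[42,12],[47,0]]
[[5,3],[8,19],[14,0],[42,12],[47,0]]
[[5,3],[8,19],[14,15],[17,0],[42,12],[47,0]]
[[3,15],[8,19],[14,15],[17,0],[42,12],[47,0]]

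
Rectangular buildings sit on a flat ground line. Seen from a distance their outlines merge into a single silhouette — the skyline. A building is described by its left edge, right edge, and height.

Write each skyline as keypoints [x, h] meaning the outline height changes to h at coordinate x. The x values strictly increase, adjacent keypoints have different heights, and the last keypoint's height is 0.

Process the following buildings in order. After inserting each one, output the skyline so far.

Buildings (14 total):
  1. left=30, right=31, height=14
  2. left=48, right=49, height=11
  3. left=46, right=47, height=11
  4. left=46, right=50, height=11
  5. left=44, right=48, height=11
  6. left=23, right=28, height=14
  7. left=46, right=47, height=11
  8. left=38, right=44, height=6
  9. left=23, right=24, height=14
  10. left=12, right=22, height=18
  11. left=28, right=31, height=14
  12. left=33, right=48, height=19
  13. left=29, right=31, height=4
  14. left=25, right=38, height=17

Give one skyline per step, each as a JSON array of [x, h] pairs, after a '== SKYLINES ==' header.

== SKYLINES ==
[[30,14],[31,0]]
[[30,14],[31,0],[48,11],[49,0]]
[[30,14],[31,0],[46,11],[47,0],[48,11],[49,0]]
[[30,14],[31,0],[46,11],[50,0]]
[[30,14],[31,0],[44,11],[50,0]]
[[23,14],[28,0],[30,14],[31,0],[44,11],[50,0]]
[[23,14],[28,0],[30,14],[31,0],[44,11],[50,0]]
[[23,14],[28,0],[30,14],[31,0],[38,6],[44,11],[50,0]]
[[23,14],[28,0],[30,14],[31,0],[38,6],[44,11],[50,0]]
[[12,18],[22,0],[23,14],[28,0],[30,14],[31,0],[38,6],[44,11],[50,0]]
[[12,18],[22,0],[23,14],[31,0],[38,6],[44,11],[50,0]]
[[12,18],[22,0],[23,14],[31,0],[33,19],[48,11],[50,0]]
[[12,18],[22,0],[23,14],[31,0],[33,19],[48,11],[50,0]]
[[12,18],[22,0],[23,14],[25,17],[33,19],[48,11],[50,0]]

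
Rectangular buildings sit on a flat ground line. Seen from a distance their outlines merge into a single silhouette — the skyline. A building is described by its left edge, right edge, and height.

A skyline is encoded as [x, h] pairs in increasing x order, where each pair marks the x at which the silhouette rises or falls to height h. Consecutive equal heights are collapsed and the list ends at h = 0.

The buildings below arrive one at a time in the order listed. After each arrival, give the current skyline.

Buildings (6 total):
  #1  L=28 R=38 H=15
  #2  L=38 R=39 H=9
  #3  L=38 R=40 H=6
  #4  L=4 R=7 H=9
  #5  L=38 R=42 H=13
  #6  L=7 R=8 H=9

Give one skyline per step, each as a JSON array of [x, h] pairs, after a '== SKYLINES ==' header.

== SKYLINES ==
[[28,15],[38,0]]
[[28,15],[38,9],[39,0]]
[[28,15],[38,9],[39,6],[40,0]]
[[4,9],[7,0],[28,15],[38,9],[39,6],[40,0]]
[[4,9],[7,0],[28,15],[38,13],[42,0]]
[[4,9],[8,0],[28,15],[38,13],[42,0]]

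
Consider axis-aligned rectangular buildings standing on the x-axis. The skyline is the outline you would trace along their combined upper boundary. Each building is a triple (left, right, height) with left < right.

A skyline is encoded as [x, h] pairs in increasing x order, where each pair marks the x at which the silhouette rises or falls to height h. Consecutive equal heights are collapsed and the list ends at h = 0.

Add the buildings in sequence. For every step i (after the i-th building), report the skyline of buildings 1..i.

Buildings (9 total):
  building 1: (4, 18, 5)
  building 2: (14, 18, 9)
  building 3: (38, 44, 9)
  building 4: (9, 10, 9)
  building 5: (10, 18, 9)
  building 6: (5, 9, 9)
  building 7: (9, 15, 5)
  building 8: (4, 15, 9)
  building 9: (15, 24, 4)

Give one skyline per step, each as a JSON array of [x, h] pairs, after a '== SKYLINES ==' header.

== SKYLINES ==
[[4,5],[18,0]]
[[4,5],[14,9],[18,0]]
[[4,5],[14,9],[18,0],[38,9],[44,0]]
[[4,5],[9,9],[10,5],[14,9],[18,0],[38,9],[44,0]]
[[4,5],[9,9],[18,0],[38,9],[44,0]]
[[4,5],[5,9],[18,0],[38,9],[44,0]]
[[4,5],[5,9],[18,0],[38,9],[44,0]]
[[4,9],[18,0],[38,9],[44,0]]
[[4,9],[18,4],[24,0],[38,9],[44,0]]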